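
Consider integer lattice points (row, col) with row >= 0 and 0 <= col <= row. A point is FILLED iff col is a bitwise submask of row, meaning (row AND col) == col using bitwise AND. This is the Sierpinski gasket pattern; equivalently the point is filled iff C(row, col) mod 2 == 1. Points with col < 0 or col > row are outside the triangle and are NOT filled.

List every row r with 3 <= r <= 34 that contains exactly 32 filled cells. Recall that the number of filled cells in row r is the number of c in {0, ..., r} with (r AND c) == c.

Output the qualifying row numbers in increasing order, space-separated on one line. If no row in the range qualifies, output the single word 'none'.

Answer: 31

Derivation:
Row r has 2^popcount(r) filled cells, so we need popcount(r) = log2(32) = 5.
Scan r = 3..34 and keep those with exactly 5 one-bits:
r=3=11 popcount=2 -> skip
r=4=100 popcount=1 -> skip
r=5=101 popcount=2 -> skip
r=6=110 popcount=2 -> skip
r=7=111 popcount=3 -> skip
r=8=1000 popcount=1 -> skip
r=9=1001 popcount=2 -> skip
r=10=1010 popcount=2 -> skip
r=11=1011 popcount=3 -> skip
r=12=1100 popcount=2 -> skip
r=13=1101 popcount=3 -> skip
r=14=1110 popcount=3 -> skip
r=15=1111 popcount=4 -> skip
r=16=10000 popcount=1 -> skip
r=17=10001 popcount=2 -> skip
r=18=10010 popcount=2 -> skip
r=19=10011 popcount=3 -> skip
r=20=10100 popcount=2 -> skip
r=21=10101 popcount=3 -> skip
r=22=10110 popcount=3 -> skip
r=23=10111 popcount=4 -> skip
r=24=11000 popcount=2 -> skip
r=25=11001 popcount=3 -> skip
r=26=11010 popcount=3 -> skip
r=27=11011 popcount=4 -> skip
r=28=11100 popcount=3 -> skip
r=29=11101 popcount=4 -> skip
r=30=11110 popcount=4 -> skip
r=31=11111 popcount=5 -> KEEP
r=32=100000 popcount=1 -> skip
r=33=100001 popcount=2 -> skip
r=34=100010 popcount=2 -> skip
Kept rows: 31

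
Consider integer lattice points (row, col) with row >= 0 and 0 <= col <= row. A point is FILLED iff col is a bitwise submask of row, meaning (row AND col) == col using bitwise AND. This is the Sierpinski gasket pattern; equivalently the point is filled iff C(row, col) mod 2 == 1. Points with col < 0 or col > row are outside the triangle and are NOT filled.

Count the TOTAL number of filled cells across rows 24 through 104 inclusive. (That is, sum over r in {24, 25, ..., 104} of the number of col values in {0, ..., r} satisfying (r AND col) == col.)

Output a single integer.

r24=11000 pc2: +4 =4
r25=11001 pc3: +8 =12
r26=11010 pc3: +8 =20
r27=11011 pc4: +16 =36
r28=11100 pc3: +8 =44
r29=11101 pc4: +16 =60
r30=11110 pc4: +16 =76
r31=11111 pc5: +32 =108
r32=100000 pc1: +2 =110
r33=100001 pc2: +4 =114
r34=100010 pc2: +4 =118
r35=100011 pc3: +8 =126
r36=100100 pc2: +4 =130
r37=100101 pc3: +8 =138
r38=100110 pc3: +8 =146
r39=100111 pc4: +16 =162
r40=101000 pc2: +4 =166
r41=101001 pc3: +8 =174
r42=101010 pc3: +8 =182
r43=101011 pc4: +16 =198
r44=101100 pc3: +8 =206
r45=101101 pc4: +16 =222
r46=101110 pc4: +16 =238
r47=101111 pc5: +32 =270
r48=110000 pc2: +4 =274
r49=110001 pc3: +8 =282
r50=110010 pc3: +8 =290
r51=110011 pc4: +16 =306
r52=110100 pc3: +8 =314
r53=110101 pc4: +16 =330
r54=110110 pc4: +16 =346
r55=110111 pc5: +32 =378
r56=111000 pc3: +8 =386
r57=111001 pc4: +16 =402
r58=111010 pc4: +16 =418
r59=111011 pc5: +32 =450
r60=111100 pc4: +16 =466
r61=111101 pc5: +32 =498
r62=111110 pc5: +32 =530
r63=111111 pc6: +64 =594
r64=1000000 pc1: +2 =596
r65=1000001 pc2: +4 =600
r66=1000010 pc2: +4 =604
r67=1000011 pc3: +8 =612
r68=1000100 pc2: +4 =616
r69=1000101 pc3: +8 =624
r70=1000110 pc3: +8 =632
r71=1000111 pc4: +16 =648
r72=1001000 pc2: +4 =652
r73=1001001 pc3: +8 =660
r74=1001010 pc3: +8 =668
r75=1001011 pc4: +16 =684
r76=1001100 pc3: +8 =692
r77=1001101 pc4: +16 =708
r78=1001110 pc4: +16 =724
r79=1001111 pc5: +32 =756
r80=1010000 pc2: +4 =760
r81=1010001 pc3: +8 =768
r82=1010010 pc3: +8 =776
r83=1010011 pc4: +16 =792
r84=1010100 pc3: +8 =800
r85=1010101 pc4: +16 =816
r86=1010110 pc4: +16 =832
r87=1010111 pc5: +32 =864
r88=1011000 pc3: +8 =872
r89=1011001 pc4: +16 =888
r90=1011010 pc4: +16 =904
r91=1011011 pc5: +32 =936
r92=1011100 pc4: +16 =952
r93=1011101 pc5: +32 =984
r94=1011110 pc5: +32 =1016
r95=1011111 pc6: +64 =1080
r96=1100000 pc2: +4 =1084
r97=1100001 pc3: +8 =1092
r98=1100010 pc3: +8 =1100
r99=1100011 pc4: +16 =1116
r100=1100100 pc3: +8 =1124
r101=1100101 pc4: +16 =1140
r102=1100110 pc4: +16 =1156
r103=1100111 pc5: +32 =1188
r104=1101000 pc3: +8 =1196

Answer: 1196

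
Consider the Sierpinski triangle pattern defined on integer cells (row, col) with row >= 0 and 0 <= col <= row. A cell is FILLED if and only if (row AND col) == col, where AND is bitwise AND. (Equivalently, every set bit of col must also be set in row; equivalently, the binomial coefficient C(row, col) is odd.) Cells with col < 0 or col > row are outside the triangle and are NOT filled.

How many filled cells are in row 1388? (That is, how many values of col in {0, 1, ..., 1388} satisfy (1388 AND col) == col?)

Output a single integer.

1388 in binary = 10101101100
popcount(1388) = number of 1-bits in 10101101100 = 6
A col c satisfies (1388 AND c) == c iff every set bit of c is also set in 1388; each of the 6 set bits of 1388 can independently be on or off in c.
count = 2^6 = 64

Answer: 64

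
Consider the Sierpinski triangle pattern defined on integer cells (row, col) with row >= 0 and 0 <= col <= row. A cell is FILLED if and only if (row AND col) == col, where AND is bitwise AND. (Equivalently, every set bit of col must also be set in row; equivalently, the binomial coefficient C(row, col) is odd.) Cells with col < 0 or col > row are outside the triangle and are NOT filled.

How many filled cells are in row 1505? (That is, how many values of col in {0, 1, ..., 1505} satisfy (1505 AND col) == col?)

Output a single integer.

Answer: 64

Derivation:
1505 in binary = 10111100001
popcount(1505) = number of 1-bits in 10111100001 = 6
A col c satisfies (1505 AND c) == c iff every set bit of c is also set in 1505; each of the 6 set bits of 1505 can independently be on or off in c.
count = 2^6 = 64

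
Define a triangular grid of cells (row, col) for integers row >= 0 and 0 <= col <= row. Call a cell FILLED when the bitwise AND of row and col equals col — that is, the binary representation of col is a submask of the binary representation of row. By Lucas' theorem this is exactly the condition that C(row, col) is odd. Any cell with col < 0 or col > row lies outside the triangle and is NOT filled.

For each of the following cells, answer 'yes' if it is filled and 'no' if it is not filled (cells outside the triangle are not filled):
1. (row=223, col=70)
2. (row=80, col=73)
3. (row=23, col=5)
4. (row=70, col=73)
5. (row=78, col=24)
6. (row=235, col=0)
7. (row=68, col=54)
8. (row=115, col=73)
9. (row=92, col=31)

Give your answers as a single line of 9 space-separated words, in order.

(223,70): row=0b11011111, col=0b1000110, row AND col = 0b1000110 = 70; 70 == 70 -> filled
(80,73): row=0b1010000, col=0b1001001, row AND col = 0b1000000 = 64; 64 != 73 -> empty
(23,5): row=0b10111, col=0b101, row AND col = 0b101 = 5; 5 == 5 -> filled
(70,73): col outside [0, 70] -> not filled
(78,24): row=0b1001110, col=0b11000, row AND col = 0b1000 = 8; 8 != 24 -> empty
(235,0): row=0b11101011, col=0b0, row AND col = 0b0 = 0; 0 == 0 -> filled
(68,54): row=0b1000100, col=0b110110, row AND col = 0b100 = 4; 4 != 54 -> empty
(115,73): row=0b1110011, col=0b1001001, row AND col = 0b1000001 = 65; 65 != 73 -> empty
(92,31): row=0b1011100, col=0b11111, row AND col = 0b11100 = 28; 28 != 31 -> empty

Answer: yes no yes no no yes no no no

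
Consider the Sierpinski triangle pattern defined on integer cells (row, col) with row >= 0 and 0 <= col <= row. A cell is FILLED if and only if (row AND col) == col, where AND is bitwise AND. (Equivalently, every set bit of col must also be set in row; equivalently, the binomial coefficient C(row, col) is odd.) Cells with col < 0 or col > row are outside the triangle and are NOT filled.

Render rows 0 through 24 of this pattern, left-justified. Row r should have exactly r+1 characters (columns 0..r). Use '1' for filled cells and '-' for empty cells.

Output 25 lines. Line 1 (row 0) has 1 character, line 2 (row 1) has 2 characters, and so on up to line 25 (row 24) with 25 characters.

r0=0: 1
r1=1: 11
r2=10: 1-1
r3=11: 1111
r4=100: 1---1
r5=101: 11--11
r6=110: 1-1-1-1
r7=111: 11111111
r8=1000: 1-------1
r9=1001: 11------11
r10=1010: 1-1-----1-1
r11=1011: 1111----1111
r12=1100: 1---1---1---1
r13=1101: 11--11--11--11
r14=1110: 1-1-1-1-1-1-1-1
r15=1111: 1111111111111111
r16=10000: 1---------------1
r17=10001: 11--------------11
r18=10010: 1-1-------------1-1
r19=10011: 1111------------1111
r20=10100: 1---1-----------1---1
r21=10101: 11--11----------11--11
r22=10110: 1-1-1-1---------1-1-1-1
r23=10111: 11111111--------11111111
r24=11000: 1-------1-------1-------1

Answer: 1
11
1-1
1111
1---1
11--11
1-1-1-1
11111111
1-------1
11------11
1-1-----1-1
1111----1111
1---1---1---1
11--11--11--11
1-1-1-1-1-1-1-1
1111111111111111
1---------------1
11--------------11
1-1-------------1-1
1111------------1111
1---1-----------1---1
11--11----------11--11
1-1-1-1---------1-1-1-1
11111111--------11111111
1-------1-------1-------1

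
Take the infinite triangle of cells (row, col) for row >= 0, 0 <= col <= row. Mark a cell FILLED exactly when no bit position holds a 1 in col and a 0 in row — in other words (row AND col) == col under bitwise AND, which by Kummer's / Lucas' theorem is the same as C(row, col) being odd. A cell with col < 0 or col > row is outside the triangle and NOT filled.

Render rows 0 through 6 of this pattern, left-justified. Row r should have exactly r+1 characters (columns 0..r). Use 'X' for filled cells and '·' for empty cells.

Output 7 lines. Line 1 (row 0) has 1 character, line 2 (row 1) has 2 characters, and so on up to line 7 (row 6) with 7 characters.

Answer: X
XX
X·X
XXXX
X···X
XX··XX
X·X·X·X

Derivation:
r0=0: X
r1=1: XX
r2=10: X·X
r3=11: XXXX
r4=100: X···X
r5=101: XX··XX
r6=110: X·X·X·X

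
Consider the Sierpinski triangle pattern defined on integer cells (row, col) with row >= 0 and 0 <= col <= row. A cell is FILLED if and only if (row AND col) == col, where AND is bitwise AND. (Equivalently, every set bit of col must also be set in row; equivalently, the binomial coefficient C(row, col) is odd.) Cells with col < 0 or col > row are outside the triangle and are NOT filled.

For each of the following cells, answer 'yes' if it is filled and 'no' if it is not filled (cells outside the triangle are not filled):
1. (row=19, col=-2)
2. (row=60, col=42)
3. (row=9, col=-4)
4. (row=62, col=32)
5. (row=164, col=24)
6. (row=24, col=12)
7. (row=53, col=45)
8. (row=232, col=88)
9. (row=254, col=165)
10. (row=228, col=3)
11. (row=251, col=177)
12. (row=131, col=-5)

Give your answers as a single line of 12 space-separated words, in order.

Answer: no no no yes no no no no no no yes no

Derivation:
(19,-2): col outside [0, 19] -> not filled
(60,42): row=0b111100, col=0b101010, row AND col = 0b101000 = 40; 40 != 42 -> empty
(9,-4): col outside [0, 9] -> not filled
(62,32): row=0b111110, col=0b100000, row AND col = 0b100000 = 32; 32 == 32 -> filled
(164,24): row=0b10100100, col=0b11000, row AND col = 0b0 = 0; 0 != 24 -> empty
(24,12): row=0b11000, col=0b1100, row AND col = 0b1000 = 8; 8 != 12 -> empty
(53,45): row=0b110101, col=0b101101, row AND col = 0b100101 = 37; 37 != 45 -> empty
(232,88): row=0b11101000, col=0b1011000, row AND col = 0b1001000 = 72; 72 != 88 -> empty
(254,165): row=0b11111110, col=0b10100101, row AND col = 0b10100100 = 164; 164 != 165 -> empty
(228,3): row=0b11100100, col=0b11, row AND col = 0b0 = 0; 0 != 3 -> empty
(251,177): row=0b11111011, col=0b10110001, row AND col = 0b10110001 = 177; 177 == 177 -> filled
(131,-5): col outside [0, 131] -> not filled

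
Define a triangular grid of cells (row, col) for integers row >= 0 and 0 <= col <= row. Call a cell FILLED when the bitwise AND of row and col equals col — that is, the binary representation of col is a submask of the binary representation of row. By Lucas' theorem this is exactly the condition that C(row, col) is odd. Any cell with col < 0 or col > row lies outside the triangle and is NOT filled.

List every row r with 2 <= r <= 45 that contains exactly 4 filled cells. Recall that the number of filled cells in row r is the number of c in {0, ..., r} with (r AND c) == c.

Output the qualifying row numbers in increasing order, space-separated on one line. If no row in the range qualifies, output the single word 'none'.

Row r has 2^popcount(r) filled cells, so we need popcount(r) = log2(4) = 2.
Scan r = 2..45 and keep those with exactly 2 one-bits:
r=2=10 popcount=1 -> skip
r=3=11 popcount=2 -> KEEP
r=4=100 popcount=1 -> skip
r=5=101 popcount=2 -> KEEP
r=6=110 popcount=2 -> KEEP
r=7=111 popcount=3 -> skip
r=8=1000 popcount=1 -> skip
r=9=1001 popcount=2 -> KEEP
r=10=1010 popcount=2 -> KEEP
r=11=1011 popcount=3 -> skip
r=12=1100 popcount=2 -> KEEP
r=13=1101 popcount=3 -> skip
r=14=1110 popcount=3 -> skip
r=15=1111 popcount=4 -> skip
r=16=10000 popcount=1 -> skip
r=17=10001 popcount=2 -> KEEP
r=18=10010 popcount=2 -> KEEP
r=19=10011 popcount=3 -> skip
r=20=10100 popcount=2 -> KEEP
r=21=10101 popcount=3 -> skip
r=22=10110 popcount=3 -> skip
r=23=10111 popcount=4 -> skip
r=24=11000 popcount=2 -> KEEP
r=25=11001 popcount=3 -> skip
r=26=11010 popcount=3 -> skip
r=27=11011 popcount=4 -> skip
r=28=11100 popcount=3 -> skip
r=29=11101 popcount=4 -> skip
r=30=11110 popcount=4 -> skip
r=31=11111 popcount=5 -> skip
r=32=100000 popcount=1 -> skip
r=33=100001 popcount=2 -> KEEP
r=34=100010 popcount=2 -> KEEP
r=35=100011 popcount=3 -> skip
r=36=100100 popcount=2 -> KEEP
r=37=100101 popcount=3 -> skip
r=38=100110 popcount=3 -> skip
r=39=100111 popcount=4 -> skip
r=40=101000 popcount=2 -> KEEP
r=41=101001 popcount=3 -> skip
r=42=101010 popcount=3 -> skip
r=43=101011 popcount=4 -> skip
r=44=101100 popcount=3 -> skip
r=45=101101 popcount=4 -> skip
Kept rows: 3 5 6 9 10 12 17 18 20 24 33 34 36 40

Answer: 3 5 6 9 10 12 17 18 20 24 33 34 36 40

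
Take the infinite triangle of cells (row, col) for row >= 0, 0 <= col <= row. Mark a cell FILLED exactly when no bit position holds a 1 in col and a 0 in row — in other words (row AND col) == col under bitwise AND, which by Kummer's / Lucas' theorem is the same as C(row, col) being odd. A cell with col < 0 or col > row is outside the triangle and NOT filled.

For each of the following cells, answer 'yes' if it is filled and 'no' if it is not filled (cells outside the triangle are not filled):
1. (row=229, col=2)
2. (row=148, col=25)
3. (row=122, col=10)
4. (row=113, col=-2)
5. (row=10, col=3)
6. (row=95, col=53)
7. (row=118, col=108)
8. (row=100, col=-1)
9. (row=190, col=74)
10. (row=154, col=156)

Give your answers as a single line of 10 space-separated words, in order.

(229,2): row=0b11100101, col=0b10, row AND col = 0b0 = 0; 0 != 2 -> empty
(148,25): row=0b10010100, col=0b11001, row AND col = 0b10000 = 16; 16 != 25 -> empty
(122,10): row=0b1111010, col=0b1010, row AND col = 0b1010 = 10; 10 == 10 -> filled
(113,-2): col outside [0, 113] -> not filled
(10,3): row=0b1010, col=0b11, row AND col = 0b10 = 2; 2 != 3 -> empty
(95,53): row=0b1011111, col=0b110101, row AND col = 0b10101 = 21; 21 != 53 -> empty
(118,108): row=0b1110110, col=0b1101100, row AND col = 0b1100100 = 100; 100 != 108 -> empty
(100,-1): col outside [0, 100] -> not filled
(190,74): row=0b10111110, col=0b1001010, row AND col = 0b1010 = 10; 10 != 74 -> empty
(154,156): col outside [0, 154] -> not filled

Answer: no no yes no no no no no no no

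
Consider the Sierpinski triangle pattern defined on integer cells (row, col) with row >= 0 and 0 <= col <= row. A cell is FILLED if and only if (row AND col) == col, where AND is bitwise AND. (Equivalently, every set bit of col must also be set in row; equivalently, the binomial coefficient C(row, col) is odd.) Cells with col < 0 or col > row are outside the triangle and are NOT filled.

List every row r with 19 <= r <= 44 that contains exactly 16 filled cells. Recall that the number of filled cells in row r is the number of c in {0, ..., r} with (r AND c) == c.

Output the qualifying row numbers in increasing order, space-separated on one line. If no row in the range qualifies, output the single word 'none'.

Answer: 23 27 29 30 39 43

Derivation:
Row r has 2^popcount(r) filled cells, so we need popcount(r) = log2(16) = 4.
Scan r = 19..44 and keep those with exactly 4 one-bits:
r=19=10011 popcount=3 -> skip
r=20=10100 popcount=2 -> skip
r=21=10101 popcount=3 -> skip
r=22=10110 popcount=3 -> skip
r=23=10111 popcount=4 -> KEEP
r=24=11000 popcount=2 -> skip
r=25=11001 popcount=3 -> skip
r=26=11010 popcount=3 -> skip
r=27=11011 popcount=4 -> KEEP
r=28=11100 popcount=3 -> skip
r=29=11101 popcount=4 -> KEEP
r=30=11110 popcount=4 -> KEEP
r=31=11111 popcount=5 -> skip
r=32=100000 popcount=1 -> skip
r=33=100001 popcount=2 -> skip
r=34=100010 popcount=2 -> skip
r=35=100011 popcount=3 -> skip
r=36=100100 popcount=2 -> skip
r=37=100101 popcount=3 -> skip
r=38=100110 popcount=3 -> skip
r=39=100111 popcount=4 -> KEEP
r=40=101000 popcount=2 -> skip
r=41=101001 popcount=3 -> skip
r=42=101010 popcount=3 -> skip
r=43=101011 popcount=4 -> KEEP
r=44=101100 popcount=3 -> skip
Kept rows: 23 27 29 30 39 43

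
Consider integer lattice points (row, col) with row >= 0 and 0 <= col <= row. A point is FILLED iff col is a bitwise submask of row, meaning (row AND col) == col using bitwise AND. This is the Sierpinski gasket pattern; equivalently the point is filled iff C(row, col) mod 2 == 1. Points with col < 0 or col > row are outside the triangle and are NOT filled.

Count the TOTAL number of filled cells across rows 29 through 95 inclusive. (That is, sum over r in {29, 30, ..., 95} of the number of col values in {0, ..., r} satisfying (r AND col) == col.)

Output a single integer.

r29=11101 pc4: +16 =16
r30=11110 pc4: +16 =32
r31=11111 pc5: +32 =64
r32=100000 pc1: +2 =66
r33=100001 pc2: +4 =70
r34=100010 pc2: +4 =74
r35=100011 pc3: +8 =82
r36=100100 pc2: +4 =86
r37=100101 pc3: +8 =94
r38=100110 pc3: +8 =102
r39=100111 pc4: +16 =118
r40=101000 pc2: +4 =122
r41=101001 pc3: +8 =130
r42=101010 pc3: +8 =138
r43=101011 pc4: +16 =154
r44=101100 pc3: +8 =162
r45=101101 pc4: +16 =178
r46=101110 pc4: +16 =194
r47=101111 pc5: +32 =226
r48=110000 pc2: +4 =230
r49=110001 pc3: +8 =238
r50=110010 pc3: +8 =246
r51=110011 pc4: +16 =262
r52=110100 pc3: +8 =270
r53=110101 pc4: +16 =286
r54=110110 pc4: +16 =302
r55=110111 pc5: +32 =334
r56=111000 pc3: +8 =342
r57=111001 pc4: +16 =358
r58=111010 pc4: +16 =374
r59=111011 pc5: +32 =406
r60=111100 pc4: +16 =422
r61=111101 pc5: +32 =454
r62=111110 pc5: +32 =486
r63=111111 pc6: +64 =550
r64=1000000 pc1: +2 =552
r65=1000001 pc2: +4 =556
r66=1000010 pc2: +4 =560
r67=1000011 pc3: +8 =568
r68=1000100 pc2: +4 =572
r69=1000101 pc3: +8 =580
r70=1000110 pc3: +8 =588
r71=1000111 pc4: +16 =604
r72=1001000 pc2: +4 =608
r73=1001001 pc3: +8 =616
r74=1001010 pc3: +8 =624
r75=1001011 pc4: +16 =640
r76=1001100 pc3: +8 =648
r77=1001101 pc4: +16 =664
r78=1001110 pc4: +16 =680
r79=1001111 pc5: +32 =712
r80=1010000 pc2: +4 =716
r81=1010001 pc3: +8 =724
r82=1010010 pc3: +8 =732
r83=1010011 pc4: +16 =748
r84=1010100 pc3: +8 =756
r85=1010101 pc4: +16 =772
r86=1010110 pc4: +16 =788
r87=1010111 pc5: +32 =820
r88=1011000 pc3: +8 =828
r89=1011001 pc4: +16 =844
r90=1011010 pc4: +16 =860
r91=1011011 pc5: +32 =892
r92=1011100 pc4: +16 =908
r93=1011101 pc5: +32 =940
r94=1011110 pc5: +32 =972
r95=1011111 pc6: +64 =1036

Answer: 1036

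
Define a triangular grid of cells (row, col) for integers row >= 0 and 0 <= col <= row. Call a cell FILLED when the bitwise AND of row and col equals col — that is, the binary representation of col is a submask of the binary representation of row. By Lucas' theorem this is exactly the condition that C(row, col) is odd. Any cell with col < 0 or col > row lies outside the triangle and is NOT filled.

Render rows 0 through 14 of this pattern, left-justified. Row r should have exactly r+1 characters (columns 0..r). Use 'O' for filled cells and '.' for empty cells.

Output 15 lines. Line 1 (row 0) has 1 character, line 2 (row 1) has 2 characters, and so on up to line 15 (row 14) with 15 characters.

Answer: O
OO
O.O
OOOO
O...O
OO..OO
O.O.O.O
OOOOOOOO
O.......O
OO......OO
O.O.....O.O
OOOO....OOOO
O...O...O...O
OO..OO..OO..OO
O.O.O.O.O.O.O.O

Derivation:
r0=0: O
r1=1: OO
r2=10: O.O
r3=11: OOOO
r4=100: O...O
r5=101: OO..OO
r6=110: O.O.O.O
r7=111: OOOOOOOO
r8=1000: O.......O
r9=1001: OO......OO
r10=1010: O.O.....O.O
r11=1011: OOOO....OOOO
r12=1100: O...O...O...O
r13=1101: OO..OO..OO..OO
r14=1110: O.O.O.O.O.O.O.O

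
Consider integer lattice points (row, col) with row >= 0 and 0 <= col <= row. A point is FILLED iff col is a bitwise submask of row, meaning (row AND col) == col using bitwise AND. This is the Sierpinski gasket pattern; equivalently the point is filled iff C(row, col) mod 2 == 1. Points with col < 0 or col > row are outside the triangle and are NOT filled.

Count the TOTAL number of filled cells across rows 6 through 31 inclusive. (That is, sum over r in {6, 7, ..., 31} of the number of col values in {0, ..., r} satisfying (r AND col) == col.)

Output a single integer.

Answer: 228

Derivation:
r6=110 pc2: +4 =4
r7=111 pc3: +8 =12
r8=1000 pc1: +2 =14
r9=1001 pc2: +4 =18
r10=1010 pc2: +4 =22
r11=1011 pc3: +8 =30
r12=1100 pc2: +4 =34
r13=1101 pc3: +8 =42
r14=1110 pc3: +8 =50
r15=1111 pc4: +16 =66
r16=10000 pc1: +2 =68
r17=10001 pc2: +4 =72
r18=10010 pc2: +4 =76
r19=10011 pc3: +8 =84
r20=10100 pc2: +4 =88
r21=10101 pc3: +8 =96
r22=10110 pc3: +8 =104
r23=10111 pc4: +16 =120
r24=11000 pc2: +4 =124
r25=11001 pc3: +8 =132
r26=11010 pc3: +8 =140
r27=11011 pc4: +16 =156
r28=11100 pc3: +8 =164
r29=11101 pc4: +16 =180
r30=11110 pc4: +16 =196
r31=11111 pc5: +32 =228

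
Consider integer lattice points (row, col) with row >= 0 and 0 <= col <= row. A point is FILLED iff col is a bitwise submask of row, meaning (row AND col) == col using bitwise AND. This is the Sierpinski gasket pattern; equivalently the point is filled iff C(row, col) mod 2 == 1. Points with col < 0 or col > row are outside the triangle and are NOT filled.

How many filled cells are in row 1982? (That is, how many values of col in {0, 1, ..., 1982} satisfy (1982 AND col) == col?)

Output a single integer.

Answer: 512

Derivation:
1982 in binary = 11110111110
popcount(1982) = number of 1-bits in 11110111110 = 9
A col c satisfies (1982 AND c) == c iff every set bit of c is also set in 1982; each of the 9 set bits of 1982 can independently be on or off in c.
count = 2^9 = 512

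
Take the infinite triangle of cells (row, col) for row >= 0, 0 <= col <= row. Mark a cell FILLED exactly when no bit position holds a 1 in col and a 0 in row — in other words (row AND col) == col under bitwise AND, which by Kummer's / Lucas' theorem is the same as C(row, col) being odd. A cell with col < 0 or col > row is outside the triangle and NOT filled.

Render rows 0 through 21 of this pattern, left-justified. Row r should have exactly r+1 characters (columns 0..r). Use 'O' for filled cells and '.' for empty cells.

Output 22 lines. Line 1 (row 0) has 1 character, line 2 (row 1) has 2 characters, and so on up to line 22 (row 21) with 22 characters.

Answer: O
OO
O.O
OOOO
O...O
OO..OO
O.O.O.O
OOOOOOOO
O.......O
OO......OO
O.O.....O.O
OOOO....OOOO
O...O...O...O
OO..OO..OO..OO
O.O.O.O.O.O.O.O
OOOOOOOOOOOOOOOO
O...............O
OO..............OO
O.O.............O.O
OOOO............OOOO
O...O...........O...O
OO..OO..........OO..OO

Derivation:
r0=0: O
r1=1: OO
r2=10: O.O
r3=11: OOOO
r4=100: O...O
r5=101: OO..OO
r6=110: O.O.O.O
r7=111: OOOOOOOO
r8=1000: O.......O
r9=1001: OO......OO
r10=1010: O.O.....O.O
r11=1011: OOOO....OOOO
r12=1100: O...O...O...O
r13=1101: OO..OO..OO..OO
r14=1110: O.O.O.O.O.O.O.O
r15=1111: OOOOOOOOOOOOOOOO
r16=10000: O...............O
r17=10001: OO..............OO
r18=10010: O.O.............O.O
r19=10011: OOOO............OOOO
r20=10100: O...O...........O...O
r21=10101: OO..OO..........OO..OO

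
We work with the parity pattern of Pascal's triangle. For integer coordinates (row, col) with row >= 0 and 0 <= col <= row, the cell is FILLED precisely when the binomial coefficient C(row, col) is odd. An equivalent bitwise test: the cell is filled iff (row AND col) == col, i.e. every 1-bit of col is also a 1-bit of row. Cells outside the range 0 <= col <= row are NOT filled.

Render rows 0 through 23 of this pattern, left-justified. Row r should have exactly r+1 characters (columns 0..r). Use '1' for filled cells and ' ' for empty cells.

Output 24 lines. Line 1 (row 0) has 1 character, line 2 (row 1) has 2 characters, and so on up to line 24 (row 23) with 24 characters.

r0=0: 1
r1=1: 11
r2=10: 1 1
r3=11: 1111
r4=100: 1   1
r5=101: 11  11
r6=110: 1 1 1 1
r7=111: 11111111
r8=1000: 1       1
r9=1001: 11      11
r10=1010: 1 1     1 1
r11=1011: 1111    1111
r12=1100: 1   1   1   1
r13=1101: 11  11  11  11
r14=1110: 1 1 1 1 1 1 1 1
r15=1111: 1111111111111111
r16=10000: 1               1
r17=10001: 11              11
r18=10010: 1 1             1 1
r19=10011: 1111            1111
r20=10100: 1   1           1   1
r21=10101: 11  11          11  11
r22=10110: 1 1 1 1         1 1 1 1
r23=10111: 11111111        11111111

Answer: 1
11
1 1
1111
1   1
11  11
1 1 1 1
11111111
1       1
11      11
1 1     1 1
1111    1111
1   1   1   1
11  11  11  11
1 1 1 1 1 1 1 1
1111111111111111
1               1
11              11
1 1             1 1
1111            1111
1   1           1   1
11  11          11  11
1 1 1 1         1 1 1 1
11111111        11111111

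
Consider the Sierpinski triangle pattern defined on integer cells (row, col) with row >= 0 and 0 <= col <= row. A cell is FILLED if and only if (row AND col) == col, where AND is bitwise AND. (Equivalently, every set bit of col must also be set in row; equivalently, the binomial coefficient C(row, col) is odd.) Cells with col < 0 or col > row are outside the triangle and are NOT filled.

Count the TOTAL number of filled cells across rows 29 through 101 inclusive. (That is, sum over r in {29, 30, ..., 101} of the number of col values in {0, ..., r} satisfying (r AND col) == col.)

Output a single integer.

Answer: 1096

Derivation:
r29=11101 pc4: +16 =16
r30=11110 pc4: +16 =32
r31=11111 pc5: +32 =64
r32=100000 pc1: +2 =66
r33=100001 pc2: +4 =70
r34=100010 pc2: +4 =74
r35=100011 pc3: +8 =82
r36=100100 pc2: +4 =86
r37=100101 pc3: +8 =94
r38=100110 pc3: +8 =102
r39=100111 pc4: +16 =118
r40=101000 pc2: +4 =122
r41=101001 pc3: +8 =130
r42=101010 pc3: +8 =138
r43=101011 pc4: +16 =154
r44=101100 pc3: +8 =162
r45=101101 pc4: +16 =178
r46=101110 pc4: +16 =194
r47=101111 pc5: +32 =226
r48=110000 pc2: +4 =230
r49=110001 pc3: +8 =238
r50=110010 pc3: +8 =246
r51=110011 pc4: +16 =262
r52=110100 pc3: +8 =270
r53=110101 pc4: +16 =286
r54=110110 pc4: +16 =302
r55=110111 pc5: +32 =334
r56=111000 pc3: +8 =342
r57=111001 pc4: +16 =358
r58=111010 pc4: +16 =374
r59=111011 pc5: +32 =406
r60=111100 pc4: +16 =422
r61=111101 pc5: +32 =454
r62=111110 pc5: +32 =486
r63=111111 pc6: +64 =550
r64=1000000 pc1: +2 =552
r65=1000001 pc2: +4 =556
r66=1000010 pc2: +4 =560
r67=1000011 pc3: +8 =568
r68=1000100 pc2: +4 =572
r69=1000101 pc3: +8 =580
r70=1000110 pc3: +8 =588
r71=1000111 pc4: +16 =604
r72=1001000 pc2: +4 =608
r73=1001001 pc3: +8 =616
r74=1001010 pc3: +8 =624
r75=1001011 pc4: +16 =640
r76=1001100 pc3: +8 =648
r77=1001101 pc4: +16 =664
r78=1001110 pc4: +16 =680
r79=1001111 pc5: +32 =712
r80=1010000 pc2: +4 =716
r81=1010001 pc3: +8 =724
r82=1010010 pc3: +8 =732
r83=1010011 pc4: +16 =748
r84=1010100 pc3: +8 =756
r85=1010101 pc4: +16 =772
r86=1010110 pc4: +16 =788
r87=1010111 pc5: +32 =820
r88=1011000 pc3: +8 =828
r89=1011001 pc4: +16 =844
r90=1011010 pc4: +16 =860
r91=1011011 pc5: +32 =892
r92=1011100 pc4: +16 =908
r93=1011101 pc5: +32 =940
r94=1011110 pc5: +32 =972
r95=1011111 pc6: +64 =1036
r96=1100000 pc2: +4 =1040
r97=1100001 pc3: +8 =1048
r98=1100010 pc3: +8 =1056
r99=1100011 pc4: +16 =1072
r100=1100100 pc3: +8 =1080
r101=1100101 pc4: +16 =1096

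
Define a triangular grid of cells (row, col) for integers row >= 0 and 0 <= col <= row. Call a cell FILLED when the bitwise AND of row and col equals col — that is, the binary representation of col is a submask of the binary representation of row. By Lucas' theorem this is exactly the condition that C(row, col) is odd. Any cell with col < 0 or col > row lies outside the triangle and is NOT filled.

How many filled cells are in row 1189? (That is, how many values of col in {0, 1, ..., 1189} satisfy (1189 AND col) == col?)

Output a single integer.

Answer: 32

Derivation:
1189 in binary = 10010100101
popcount(1189) = number of 1-bits in 10010100101 = 5
A col c satisfies (1189 AND c) == c iff every set bit of c is also set in 1189; each of the 5 set bits of 1189 can independently be on or off in c.
count = 2^5 = 32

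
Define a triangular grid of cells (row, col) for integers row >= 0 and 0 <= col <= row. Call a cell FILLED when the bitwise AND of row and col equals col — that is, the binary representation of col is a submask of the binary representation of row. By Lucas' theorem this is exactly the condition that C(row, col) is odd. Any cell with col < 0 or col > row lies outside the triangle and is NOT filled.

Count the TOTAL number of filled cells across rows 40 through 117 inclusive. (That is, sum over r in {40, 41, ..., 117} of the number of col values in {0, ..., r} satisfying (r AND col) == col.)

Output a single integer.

r40=101000 pc2: +4 =4
r41=101001 pc3: +8 =12
r42=101010 pc3: +8 =20
r43=101011 pc4: +16 =36
r44=101100 pc3: +8 =44
r45=101101 pc4: +16 =60
r46=101110 pc4: +16 =76
r47=101111 pc5: +32 =108
r48=110000 pc2: +4 =112
r49=110001 pc3: +8 =120
r50=110010 pc3: +8 =128
r51=110011 pc4: +16 =144
r52=110100 pc3: +8 =152
r53=110101 pc4: +16 =168
r54=110110 pc4: +16 =184
r55=110111 pc5: +32 =216
r56=111000 pc3: +8 =224
r57=111001 pc4: +16 =240
r58=111010 pc4: +16 =256
r59=111011 pc5: +32 =288
r60=111100 pc4: +16 =304
r61=111101 pc5: +32 =336
r62=111110 pc5: +32 =368
r63=111111 pc6: +64 =432
r64=1000000 pc1: +2 =434
r65=1000001 pc2: +4 =438
r66=1000010 pc2: +4 =442
r67=1000011 pc3: +8 =450
r68=1000100 pc2: +4 =454
r69=1000101 pc3: +8 =462
r70=1000110 pc3: +8 =470
r71=1000111 pc4: +16 =486
r72=1001000 pc2: +4 =490
r73=1001001 pc3: +8 =498
r74=1001010 pc3: +8 =506
r75=1001011 pc4: +16 =522
r76=1001100 pc3: +8 =530
r77=1001101 pc4: +16 =546
r78=1001110 pc4: +16 =562
r79=1001111 pc5: +32 =594
r80=1010000 pc2: +4 =598
r81=1010001 pc3: +8 =606
r82=1010010 pc3: +8 =614
r83=1010011 pc4: +16 =630
r84=1010100 pc3: +8 =638
r85=1010101 pc4: +16 =654
r86=1010110 pc4: +16 =670
r87=1010111 pc5: +32 =702
r88=1011000 pc3: +8 =710
r89=1011001 pc4: +16 =726
r90=1011010 pc4: +16 =742
r91=1011011 pc5: +32 =774
r92=1011100 pc4: +16 =790
r93=1011101 pc5: +32 =822
r94=1011110 pc5: +32 =854
r95=1011111 pc6: +64 =918
r96=1100000 pc2: +4 =922
r97=1100001 pc3: +8 =930
r98=1100010 pc3: +8 =938
r99=1100011 pc4: +16 =954
r100=1100100 pc3: +8 =962
r101=1100101 pc4: +16 =978
r102=1100110 pc4: +16 =994
r103=1100111 pc5: +32 =1026
r104=1101000 pc3: +8 =1034
r105=1101001 pc4: +16 =1050
r106=1101010 pc4: +16 =1066
r107=1101011 pc5: +32 =1098
r108=1101100 pc4: +16 =1114
r109=1101101 pc5: +32 =1146
r110=1101110 pc5: +32 =1178
r111=1101111 pc6: +64 =1242
r112=1110000 pc3: +8 =1250
r113=1110001 pc4: +16 =1266
r114=1110010 pc4: +16 =1282
r115=1110011 pc5: +32 =1314
r116=1110100 pc4: +16 =1330
r117=1110101 pc5: +32 =1362

Answer: 1362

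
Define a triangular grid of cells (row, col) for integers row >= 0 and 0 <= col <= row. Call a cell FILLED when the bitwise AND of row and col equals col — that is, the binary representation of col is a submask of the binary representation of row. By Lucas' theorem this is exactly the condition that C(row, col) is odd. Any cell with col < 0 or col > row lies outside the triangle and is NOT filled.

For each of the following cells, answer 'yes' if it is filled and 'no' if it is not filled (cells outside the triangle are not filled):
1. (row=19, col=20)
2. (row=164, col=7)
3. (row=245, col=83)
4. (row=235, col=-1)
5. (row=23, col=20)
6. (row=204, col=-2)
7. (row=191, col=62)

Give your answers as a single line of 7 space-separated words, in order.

Answer: no no no no yes no yes

Derivation:
(19,20): col outside [0, 19] -> not filled
(164,7): row=0b10100100, col=0b111, row AND col = 0b100 = 4; 4 != 7 -> empty
(245,83): row=0b11110101, col=0b1010011, row AND col = 0b1010001 = 81; 81 != 83 -> empty
(235,-1): col outside [0, 235] -> not filled
(23,20): row=0b10111, col=0b10100, row AND col = 0b10100 = 20; 20 == 20 -> filled
(204,-2): col outside [0, 204] -> not filled
(191,62): row=0b10111111, col=0b111110, row AND col = 0b111110 = 62; 62 == 62 -> filled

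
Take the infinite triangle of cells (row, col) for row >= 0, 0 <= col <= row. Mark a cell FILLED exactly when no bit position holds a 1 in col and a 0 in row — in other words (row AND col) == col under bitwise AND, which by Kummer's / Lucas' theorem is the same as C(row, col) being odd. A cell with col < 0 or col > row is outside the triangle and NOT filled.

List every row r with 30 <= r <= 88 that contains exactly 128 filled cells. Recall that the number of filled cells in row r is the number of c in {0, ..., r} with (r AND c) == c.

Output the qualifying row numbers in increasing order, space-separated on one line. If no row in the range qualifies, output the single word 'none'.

Row r has 2^popcount(r) filled cells, so we need popcount(r) = log2(128) = 7.
Scan r = 30..88 and keep those with exactly 7 one-bits:
r=30=11110 popcount=4 -> skip
r=31=11111 popcount=5 -> skip
r=32=100000 popcount=1 -> skip
r=33=100001 popcount=2 -> skip
r=34=100010 popcount=2 -> skip
r=35=100011 popcount=3 -> skip
r=36=100100 popcount=2 -> skip
r=37=100101 popcount=3 -> skip
r=38=100110 popcount=3 -> skip
r=39=100111 popcount=4 -> skip
r=40=101000 popcount=2 -> skip
r=41=101001 popcount=3 -> skip
r=42=101010 popcount=3 -> skip
r=43=101011 popcount=4 -> skip
r=44=101100 popcount=3 -> skip
r=45=101101 popcount=4 -> skip
r=46=101110 popcount=4 -> skip
r=47=101111 popcount=5 -> skip
r=48=110000 popcount=2 -> skip
r=49=110001 popcount=3 -> skip
r=50=110010 popcount=3 -> skip
r=51=110011 popcount=4 -> skip
r=52=110100 popcount=3 -> skip
r=53=110101 popcount=4 -> skip
r=54=110110 popcount=4 -> skip
r=55=110111 popcount=5 -> skip
r=56=111000 popcount=3 -> skip
r=57=111001 popcount=4 -> skip
r=58=111010 popcount=4 -> skip
r=59=111011 popcount=5 -> skip
r=60=111100 popcount=4 -> skip
r=61=111101 popcount=5 -> skip
r=62=111110 popcount=5 -> skip
r=63=111111 popcount=6 -> skip
r=64=1000000 popcount=1 -> skip
r=65=1000001 popcount=2 -> skip
r=66=1000010 popcount=2 -> skip
r=67=1000011 popcount=3 -> skip
r=68=1000100 popcount=2 -> skip
r=69=1000101 popcount=3 -> skip
r=70=1000110 popcount=3 -> skip
r=71=1000111 popcount=4 -> skip
r=72=1001000 popcount=2 -> skip
r=73=1001001 popcount=3 -> skip
r=74=1001010 popcount=3 -> skip
r=75=1001011 popcount=4 -> skip
r=76=1001100 popcount=3 -> skip
r=77=1001101 popcount=4 -> skip
r=78=1001110 popcount=4 -> skip
r=79=1001111 popcount=5 -> skip
r=80=1010000 popcount=2 -> skip
r=81=1010001 popcount=3 -> skip
r=82=1010010 popcount=3 -> skip
r=83=1010011 popcount=4 -> skip
r=84=1010100 popcount=3 -> skip
r=85=1010101 popcount=4 -> skip
r=86=1010110 popcount=4 -> skip
r=87=1010111 popcount=5 -> skip
r=88=1011000 popcount=3 -> skip
Kept rows: none

Answer: none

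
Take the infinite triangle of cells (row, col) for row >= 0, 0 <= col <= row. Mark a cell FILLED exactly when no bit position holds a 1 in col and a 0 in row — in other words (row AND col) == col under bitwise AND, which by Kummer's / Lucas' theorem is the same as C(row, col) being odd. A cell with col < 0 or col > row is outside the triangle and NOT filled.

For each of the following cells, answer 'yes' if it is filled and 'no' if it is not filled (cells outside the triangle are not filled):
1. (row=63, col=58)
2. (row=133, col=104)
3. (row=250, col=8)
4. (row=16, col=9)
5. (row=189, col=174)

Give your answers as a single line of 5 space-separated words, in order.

Answer: yes no yes no no

Derivation:
(63,58): row=0b111111, col=0b111010, row AND col = 0b111010 = 58; 58 == 58 -> filled
(133,104): row=0b10000101, col=0b1101000, row AND col = 0b0 = 0; 0 != 104 -> empty
(250,8): row=0b11111010, col=0b1000, row AND col = 0b1000 = 8; 8 == 8 -> filled
(16,9): row=0b10000, col=0b1001, row AND col = 0b0 = 0; 0 != 9 -> empty
(189,174): row=0b10111101, col=0b10101110, row AND col = 0b10101100 = 172; 172 != 174 -> empty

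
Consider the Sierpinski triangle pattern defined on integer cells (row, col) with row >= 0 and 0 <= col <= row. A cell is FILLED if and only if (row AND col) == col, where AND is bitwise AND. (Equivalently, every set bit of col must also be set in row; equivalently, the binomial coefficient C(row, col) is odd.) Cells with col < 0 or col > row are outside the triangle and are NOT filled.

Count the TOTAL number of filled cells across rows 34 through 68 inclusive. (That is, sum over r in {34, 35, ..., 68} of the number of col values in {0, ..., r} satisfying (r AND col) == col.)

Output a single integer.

Answer: 502

Derivation:
r34=100010 pc2: +4 =4
r35=100011 pc3: +8 =12
r36=100100 pc2: +4 =16
r37=100101 pc3: +8 =24
r38=100110 pc3: +8 =32
r39=100111 pc4: +16 =48
r40=101000 pc2: +4 =52
r41=101001 pc3: +8 =60
r42=101010 pc3: +8 =68
r43=101011 pc4: +16 =84
r44=101100 pc3: +8 =92
r45=101101 pc4: +16 =108
r46=101110 pc4: +16 =124
r47=101111 pc5: +32 =156
r48=110000 pc2: +4 =160
r49=110001 pc3: +8 =168
r50=110010 pc3: +8 =176
r51=110011 pc4: +16 =192
r52=110100 pc3: +8 =200
r53=110101 pc4: +16 =216
r54=110110 pc4: +16 =232
r55=110111 pc5: +32 =264
r56=111000 pc3: +8 =272
r57=111001 pc4: +16 =288
r58=111010 pc4: +16 =304
r59=111011 pc5: +32 =336
r60=111100 pc4: +16 =352
r61=111101 pc5: +32 =384
r62=111110 pc5: +32 =416
r63=111111 pc6: +64 =480
r64=1000000 pc1: +2 =482
r65=1000001 pc2: +4 =486
r66=1000010 pc2: +4 =490
r67=1000011 pc3: +8 =498
r68=1000100 pc2: +4 =502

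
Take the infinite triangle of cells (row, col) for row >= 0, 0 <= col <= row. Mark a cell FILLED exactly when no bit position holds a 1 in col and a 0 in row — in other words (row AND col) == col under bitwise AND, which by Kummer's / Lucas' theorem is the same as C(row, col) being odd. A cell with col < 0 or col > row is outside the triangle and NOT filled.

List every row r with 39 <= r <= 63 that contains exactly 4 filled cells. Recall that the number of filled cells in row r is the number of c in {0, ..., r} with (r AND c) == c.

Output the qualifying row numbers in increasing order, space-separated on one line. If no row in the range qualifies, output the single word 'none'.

Row r has 2^popcount(r) filled cells, so we need popcount(r) = log2(4) = 2.
Scan r = 39..63 and keep those with exactly 2 one-bits:
r=39=100111 popcount=4 -> skip
r=40=101000 popcount=2 -> KEEP
r=41=101001 popcount=3 -> skip
r=42=101010 popcount=3 -> skip
r=43=101011 popcount=4 -> skip
r=44=101100 popcount=3 -> skip
r=45=101101 popcount=4 -> skip
r=46=101110 popcount=4 -> skip
r=47=101111 popcount=5 -> skip
r=48=110000 popcount=2 -> KEEP
r=49=110001 popcount=3 -> skip
r=50=110010 popcount=3 -> skip
r=51=110011 popcount=4 -> skip
r=52=110100 popcount=3 -> skip
r=53=110101 popcount=4 -> skip
r=54=110110 popcount=4 -> skip
r=55=110111 popcount=5 -> skip
r=56=111000 popcount=3 -> skip
r=57=111001 popcount=4 -> skip
r=58=111010 popcount=4 -> skip
r=59=111011 popcount=5 -> skip
r=60=111100 popcount=4 -> skip
r=61=111101 popcount=5 -> skip
r=62=111110 popcount=5 -> skip
r=63=111111 popcount=6 -> skip
Kept rows: 40 48

Answer: 40 48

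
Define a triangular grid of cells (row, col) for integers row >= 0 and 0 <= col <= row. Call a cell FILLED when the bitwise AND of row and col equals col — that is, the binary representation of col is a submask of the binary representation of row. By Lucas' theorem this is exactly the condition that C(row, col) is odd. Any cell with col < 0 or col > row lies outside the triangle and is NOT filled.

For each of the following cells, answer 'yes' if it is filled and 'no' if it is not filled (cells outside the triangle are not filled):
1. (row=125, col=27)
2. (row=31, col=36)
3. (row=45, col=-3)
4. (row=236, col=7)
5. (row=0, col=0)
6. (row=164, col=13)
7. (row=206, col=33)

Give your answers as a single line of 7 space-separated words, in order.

Answer: no no no no yes no no

Derivation:
(125,27): row=0b1111101, col=0b11011, row AND col = 0b11001 = 25; 25 != 27 -> empty
(31,36): col outside [0, 31] -> not filled
(45,-3): col outside [0, 45] -> not filled
(236,7): row=0b11101100, col=0b111, row AND col = 0b100 = 4; 4 != 7 -> empty
(0,0): row=0b0, col=0b0, row AND col = 0b0 = 0; 0 == 0 -> filled
(164,13): row=0b10100100, col=0b1101, row AND col = 0b100 = 4; 4 != 13 -> empty
(206,33): row=0b11001110, col=0b100001, row AND col = 0b0 = 0; 0 != 33 -> empty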